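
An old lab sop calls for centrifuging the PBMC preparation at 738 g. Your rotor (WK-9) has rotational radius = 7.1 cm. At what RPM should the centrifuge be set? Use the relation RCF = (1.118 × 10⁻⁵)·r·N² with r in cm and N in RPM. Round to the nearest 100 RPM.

≈ 3000 RPM

738 = 1.118 × 10⁻⁵ × 7.1 × N²
N² = 738 / (7.9378 × 10⁻⁵) = 9,297,286
N ≈ √9,297,286 ≈ 3,049.1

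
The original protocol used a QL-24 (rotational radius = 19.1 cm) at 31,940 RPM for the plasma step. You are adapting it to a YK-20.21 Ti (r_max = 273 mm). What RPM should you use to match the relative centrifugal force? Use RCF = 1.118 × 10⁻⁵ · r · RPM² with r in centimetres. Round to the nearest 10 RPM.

RCF_original = 1.118 × 10⁻⁵ × 19.1 × (31940)² = 1.118 × 10⁻⁵ × 19.1 × 1,020,163,600 ≈ 217,843.7 × g
Your rotor: r = 273 mm = 27.3 cm
217,843.7 = 1.118 × 10⁻⁵ × 27.3 × N²
N² = 217,843.7 / (30.5214 × 10⁻⁵) = 713,740,851
N ≈ √713,740,851 ≈ 26,715.9

≈ 26720 RPM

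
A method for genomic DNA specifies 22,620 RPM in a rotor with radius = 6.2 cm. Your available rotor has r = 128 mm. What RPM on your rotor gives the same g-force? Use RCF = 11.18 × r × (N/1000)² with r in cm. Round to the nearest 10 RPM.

≈ 15740 RPM

RCF = 11.18 × r × (N/1000)²
RCF_original = 11.18 × 6.2 × (22.62)² = 11.18 × 6.2 × 511.6644 ≈ 35,466.5 × g
Your rotor: r = 128 mm = 12.8 cm
35,466.5 = 11.18 × 12.8 × (N/1000)²
(N/1000)² = 35,466.5 / 143.104 = 247.8372
N = 1000 × √247.8372 ≈ 15,742.8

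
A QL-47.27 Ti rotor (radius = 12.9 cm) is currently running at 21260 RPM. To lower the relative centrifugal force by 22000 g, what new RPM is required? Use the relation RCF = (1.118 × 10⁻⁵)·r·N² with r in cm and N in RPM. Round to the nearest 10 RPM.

Current RCF = 1.118 × 10⁻⁵ × 12.9 × (21260)² = 1.118 × 10⁻⁵ × 12.9 × 451,987,600 ≈ 65,186.6 × g
Target RCF = 65,186.6 − 22,000 = 43,186.6 × g
N² = 43,186.6 / (14.4222 × 10⁻⁵) = 299,445,300
N ≈ √299,445,300 ≈ 17,304.5

N₂ ≈ 17300 RPM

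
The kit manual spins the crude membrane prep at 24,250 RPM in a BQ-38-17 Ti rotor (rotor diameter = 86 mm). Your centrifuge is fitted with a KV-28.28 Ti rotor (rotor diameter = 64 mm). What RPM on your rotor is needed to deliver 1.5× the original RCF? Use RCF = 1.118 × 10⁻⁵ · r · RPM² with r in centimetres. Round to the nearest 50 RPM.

≈ 34450 RPM

Original rotor: r = 86 mm / 2 = 43 mm = 4.3 cm
RCF_original = 1.118 × 10⁻⁵ × 4.3 × (24250)² = 1.118 × 10⁻⁵ × 4.3 × 588,062,500 ≈ 28,270.5 × g
Target RCF = 1.5 × 28,270.5 ≈ 42,405.8 × g
Your rotor: r = 64 mm / 2 = 32 mm = 3.2 cm
42,405.8 = 1.118 × 10⁻⁵ × 3.2 × N²
N² = 42,405.8 / (3.5776 × 10⁻⁵) = 1,185,314,177
N ≈ √1,185,314,177 ≈ 34,428.4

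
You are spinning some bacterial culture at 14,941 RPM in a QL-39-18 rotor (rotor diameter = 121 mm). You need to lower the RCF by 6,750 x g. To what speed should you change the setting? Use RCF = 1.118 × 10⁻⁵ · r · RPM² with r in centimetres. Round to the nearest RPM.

≈ 11110 RPM

r = 121 mm / 2 = 60.5 mm = 6.05 cm
Current RCF = 1.118 × 10⁻⁵ × 6.05 × (14941)² = 1.118 × 10⁻⁵ × 6.05 × 223,233,481 ≈ 15,099.3 × g
Target RCF = 15,099.3 − 6,750 = 8,349.3 × g
N² = 8,349.3 / (6.7639 × 10⁻⁵) = 123,439,140
N ≈ √123,439,140 ≈ 11,110.3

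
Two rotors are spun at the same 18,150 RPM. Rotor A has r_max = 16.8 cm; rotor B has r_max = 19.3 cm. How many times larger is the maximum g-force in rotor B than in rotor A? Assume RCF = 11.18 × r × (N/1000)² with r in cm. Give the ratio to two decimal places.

1.15

At fixed N, RCF ∝ r, so RCF_B/RCF_A = r_B/r_A = 19.3 / 16.8 = 1.1488.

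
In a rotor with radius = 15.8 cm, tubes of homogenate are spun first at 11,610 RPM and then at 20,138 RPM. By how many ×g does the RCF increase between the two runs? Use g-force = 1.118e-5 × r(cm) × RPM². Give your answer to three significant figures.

RCF₁ = 1.118 × 10⁻⁵ × 15.8 × (11610)² = 1.118 × 10⁻⁵ × 15.8 × 134,792,100 ≈ 23,810.2 × g
RCF₂ = 1.118 × 10⁻⁵ × 15.8 × (20138)² = 1.118 × 10⁻⁵ × 15.8 × 405,539,044 ≈ 71,636 × g
Increase = 71,636 − 23,810.2 = 47,825.8

47800 ×g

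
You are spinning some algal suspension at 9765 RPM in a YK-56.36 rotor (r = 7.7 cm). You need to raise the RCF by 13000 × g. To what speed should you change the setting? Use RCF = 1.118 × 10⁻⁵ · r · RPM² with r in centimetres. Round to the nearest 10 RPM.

Current RCF = 1.118 × 10⁻⁵ × 7.7 × (9765)² = 1.118 × 10⁻⁵ × 7.7 × 95,355,225 ≈ 8,208.7 × g
Target RCF = 8,208.7 + 13,000 = 21,208.7 × g
N² = 21,208.7 / (8.6086 × 10⁻⁵) = 246,366,424
N ≈ √246,366,424 ≈ 15,696.1

N₂ ≈ 15700 RPM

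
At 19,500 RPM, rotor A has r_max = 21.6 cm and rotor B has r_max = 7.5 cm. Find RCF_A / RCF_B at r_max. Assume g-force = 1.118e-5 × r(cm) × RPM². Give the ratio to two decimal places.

At fixed N, RCF ∝ r, so RCF_A/RCF_B = r_A/r_B = 21.6 / 7.5 = 2.8800.

2.88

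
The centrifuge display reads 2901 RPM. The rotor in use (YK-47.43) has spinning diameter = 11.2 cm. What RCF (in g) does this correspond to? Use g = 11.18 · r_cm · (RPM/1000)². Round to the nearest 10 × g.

r = 11.2 / 2 = 5.6 cm
RCF = 11.18 × 5.6 × (2.901)² = 11.18 × 5.6 × 8.415801 ≈ 526.9 × g

530 g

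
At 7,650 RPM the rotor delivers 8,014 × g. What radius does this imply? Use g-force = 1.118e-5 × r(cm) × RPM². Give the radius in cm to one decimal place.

≈ 12.2 cm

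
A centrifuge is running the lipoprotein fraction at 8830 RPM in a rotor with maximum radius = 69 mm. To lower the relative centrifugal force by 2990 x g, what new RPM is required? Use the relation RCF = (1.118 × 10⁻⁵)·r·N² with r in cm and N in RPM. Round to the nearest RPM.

r = 69 mm = 6.9 cm
Current RCF = 1.118 × 10⁻⁵ × 6.9 × (8830)² = 1.118 × 10⁻⁵ × 6.9 × 77,968,900 ≈ 6,014.7 × g
Target RCF = 6,014.7 − 2,990 = 3,024.7 × g
N² = 3,024.7 / (7.7142 × 10⁻⁵) = 39,209,510
N ≈ √39,209,510 ≈ 6,261.7

N₂ ≈ 6262 RPM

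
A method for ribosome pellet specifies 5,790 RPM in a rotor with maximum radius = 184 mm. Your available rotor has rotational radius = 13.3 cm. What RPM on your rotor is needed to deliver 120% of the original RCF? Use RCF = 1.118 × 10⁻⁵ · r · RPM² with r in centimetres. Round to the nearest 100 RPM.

Original rotor: r = 184 mm = 18.4 cm
RCF_original = 1.118 × 10⁻⁵ × 18.4 × (5790)² = 1.118 × 10⁻⁵ × 18.4 × 33,524,100 ≈ 6,896.3 × g
Target RCF = 1.2 × 6,896.3 ≈ 8,275.6 × g
8,275.6 = 1.118 × 10⁻⁵ × 13.3 × N²
N² = 8,275.6 / (14.8694 × 10⁻⁵) = 55,655,238
N ≈ √55,655,238 ≈ 7,460.2

7500 RPM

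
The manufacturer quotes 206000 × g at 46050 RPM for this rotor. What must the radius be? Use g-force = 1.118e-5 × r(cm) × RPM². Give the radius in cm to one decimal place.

RCF = 1.118 × 10⁻⁵ × r × N²
206000 = 1.118 × 10⁻⁵ × r × (46050)²
r = 206000 / (1.118 × 10⁻⁵ × 2,120,602,500) = 206000 / 23708.34 ≈ 8.689 cm

≈ 8.7 cm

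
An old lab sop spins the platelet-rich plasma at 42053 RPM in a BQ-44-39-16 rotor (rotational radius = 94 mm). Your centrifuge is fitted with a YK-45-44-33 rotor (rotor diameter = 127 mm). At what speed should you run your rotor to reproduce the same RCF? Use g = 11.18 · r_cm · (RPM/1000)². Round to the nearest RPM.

Original rotor: r = 94 mm = 9.4 cm
RCF_original = 11.18 × 9.4 × (42.053)² = 11.18 × 9.4 × 1,768.454809 ≈ 185,850.5 × g
Your rotor: r = 127 mm / 2 = 63.5 mm = 6.35 cm
185,850.5 = 11.18 × 6.35 × (N/1000)²
(N/1000)² = 185,850.5 / 70.993 = 2617.871
N = 1000 × √2617.871 ≈ 51,165.1

≈ 51165 RPM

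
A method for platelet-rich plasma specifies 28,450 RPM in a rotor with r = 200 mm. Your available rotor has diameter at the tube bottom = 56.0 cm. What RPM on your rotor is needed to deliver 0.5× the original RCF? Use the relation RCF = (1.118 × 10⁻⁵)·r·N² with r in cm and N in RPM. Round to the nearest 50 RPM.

Original rotor: r = 200 mm = 20.0 cm
RCF_original = 1.118 × 10⁻⁵ × 20 × (28450)² = 1.118 × 10⁻⁵ × 20 × 809,402,500 ≈ 180,982.4 × g
Target RCF = 0.5 × 180,982.4 ≈ 90,491.2 × g
Your rotor: r = 56.0 / 2 = 28 cm
90,491.2 = 1.118 × 10⁻⁵ × 28 × N²
N² = 90,491.2 / (31.304 × 10⁻⁵) = 289,072,323
N ≈ √289,072,323 ≈ 17,002.1

17000 RPM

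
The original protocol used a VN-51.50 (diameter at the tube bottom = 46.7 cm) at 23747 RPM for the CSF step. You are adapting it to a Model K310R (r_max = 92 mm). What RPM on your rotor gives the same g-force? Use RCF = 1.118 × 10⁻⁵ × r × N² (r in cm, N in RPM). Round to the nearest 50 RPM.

Original rotor: r = 46.7 / 2 = 23.35 cm
RCF = 1.118 × 10⁻⁵ × r × N²
RCF_original = 1.118 × 10⁻⁵ × 23.35 × (23747)² = 1.118 × 10⁻⁵ × 23.35 × 563,920,009 ≈ 147,213 × g
Your rotor: r = 92 mm = 9.2 cm
147,213 = 1.118 × 10⁻⁵ × 9.2 × N²
N² = 147,213 / (10.2856 × 10⁻⁵) = 1,431,253,403
N ≈ √1,431,253,403 ≈ 37,831.9

37850 RPM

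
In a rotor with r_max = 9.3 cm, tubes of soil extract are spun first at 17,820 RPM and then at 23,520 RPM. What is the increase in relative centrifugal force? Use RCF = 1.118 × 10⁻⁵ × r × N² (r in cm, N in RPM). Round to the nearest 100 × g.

24500 ×g

RCF₁ = 1.118 × 10⁻⁵ × 9.3 × (17820)² = 1.118 × 10⁻⁵ × 9.3 × 317,552,400 ≈ 33,017.2 × g
RCF₂ = 1.118 × 10⁻⁵ × 9.3 × (23520)² = 1.118 × 10⁻⁵ × 9.3 × 553,190,400 ≈ 57,517.4 × g
Increase = 57,517.4 − 33,017.2 = 24,500.2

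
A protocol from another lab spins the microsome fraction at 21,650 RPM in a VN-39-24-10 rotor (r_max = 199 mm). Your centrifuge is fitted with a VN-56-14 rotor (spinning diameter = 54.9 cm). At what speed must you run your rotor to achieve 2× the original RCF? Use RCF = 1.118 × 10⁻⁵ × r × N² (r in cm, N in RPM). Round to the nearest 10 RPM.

26070 RPM

Original rotor: r = 199 mm = 19.9 cm
RCF_original = 1.118 × 10⁻⁵ × 19.9 × (21650)² = 1.118 × 10⁻⁵ × 19.9 × 468,722,500 ≈ 104,282.3 × g
Target RCF = 2 × 104,282.3 ≈ 208,564.6 × g
Your rotor: r = 54.9 / 2 = 27.45 cm
208,564.6 = 1.118 × 10⁻⁵ × 27.45 × N²
N² = 208,564.6 / (30.6891 × 10⁻⁵) = 679,604,811
N ≈ √679,604,811 ≈ 26,069.2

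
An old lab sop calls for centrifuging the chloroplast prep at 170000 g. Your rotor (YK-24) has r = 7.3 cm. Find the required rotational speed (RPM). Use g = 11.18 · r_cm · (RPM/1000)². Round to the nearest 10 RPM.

RCF = 11.18 × r × (N/1000)²
170,000 = 11.18 × 7.3 × (N/1000)²
(N/1000)² = 170,000 / 81.614 = 2082.976
N = 1000 × √2082.976 ≈ 45,639.6

≈ 45640 RPM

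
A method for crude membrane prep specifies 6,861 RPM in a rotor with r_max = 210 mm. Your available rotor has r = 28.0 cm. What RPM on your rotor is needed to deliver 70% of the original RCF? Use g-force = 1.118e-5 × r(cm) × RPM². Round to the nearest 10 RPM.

Original rotor: r = 210 mm = 21.0 cm
RCF_original = 1.118 × 10⁻⁵ × 21 × (6861)² = 1.118 × 10⁻⁵ × 21 × 47,073,321 ≈ 11,051.9 × g
Target RCF = 0.7 × 11,051.9 ≈ 7,736.3 × g
7,736.3 = 1.118 × 10⁻⁵ × 28 × N²
N² = 7,736.3 / (31.304 × 10⁻⁵) = 24,713,455
N ≈ √24,713,455 ≈ 4,971.3

4970 RPM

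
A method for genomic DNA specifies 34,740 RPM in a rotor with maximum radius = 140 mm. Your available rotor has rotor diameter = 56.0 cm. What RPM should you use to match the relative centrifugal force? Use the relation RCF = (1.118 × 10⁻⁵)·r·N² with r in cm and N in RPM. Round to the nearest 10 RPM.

Original rotor: r = 140 mm = 14.0 cm
RCF_original = 1.118 × 10⁻⁵ × 14 × (34740)² = 1.118 × 10⁻⁵ × 14 × 1,206,867,600 ≈ 188,898.9 × g
Your rotor: r = 56.0 / 2 = 28 cm
188,898.9 = 1.118 × 10⁻⁵ × 28 × N²
N² = 188,898.9 / (31.304 × 10⁻⁵) = 603,433,746
N ≈ √603,433,746 ≈ 24,564.9

≈ 24560 RPM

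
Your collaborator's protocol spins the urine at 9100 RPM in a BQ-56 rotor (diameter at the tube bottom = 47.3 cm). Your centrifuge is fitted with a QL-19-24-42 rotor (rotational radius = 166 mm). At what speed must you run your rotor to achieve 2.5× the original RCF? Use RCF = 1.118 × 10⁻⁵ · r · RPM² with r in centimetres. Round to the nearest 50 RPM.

Original rotor: r = 47.3 / 2 = 23.65 cm
RCF_original = 1.118 × 10⁻⁵ × 23.65 × (9100)² = 1.118 × 10⁻⁵ × 23.65 × 82,810,000 ≈ 21,895.5 × g
Target RCF = 2.5 × 21,895.5 ≈ 54,738.8 × g
Your rotor: r = 166 mm = 16.6 cm
54,738.8 = 1.118 × 10⁻⁵ × 16.6 × N²
N² = 54,738.8 / (18.5588 × 10⁻⁵) = 294,947,949
N ≈ √294,947,949 ≈ 17,174.0

17150 RPM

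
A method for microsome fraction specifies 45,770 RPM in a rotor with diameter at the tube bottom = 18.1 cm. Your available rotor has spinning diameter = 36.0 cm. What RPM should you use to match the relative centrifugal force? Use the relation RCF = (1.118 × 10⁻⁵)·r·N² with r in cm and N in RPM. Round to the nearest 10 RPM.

32450 RPM

Original rotor: r = 18.1 / 2 = 9.05 cm
RCF_original = 1.118 × 10⁻⁵ × 9.05 × (45770)² = 1.118 × 10⁻⁵ × 9.05 × 2,094,892,900 ≈ 211,959.2 × g
Your rotor: r = 36.0 / 2 = 18 cm
211,959.2 = 1.118 × 10⁻⁵ × 18 × N²
N² = 211,959.2 / (20.124 × 10⁻⁵) = 1,053,265,752
N ≈ √1,053,265,752 ≈ 32,454.1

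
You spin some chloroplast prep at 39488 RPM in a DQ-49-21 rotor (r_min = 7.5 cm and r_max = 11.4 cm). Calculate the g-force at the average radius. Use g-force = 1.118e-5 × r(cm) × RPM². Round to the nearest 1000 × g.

165000 × g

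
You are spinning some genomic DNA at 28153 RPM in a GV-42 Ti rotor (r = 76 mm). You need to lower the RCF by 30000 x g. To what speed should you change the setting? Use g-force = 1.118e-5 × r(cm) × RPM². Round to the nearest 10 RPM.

r = 76 mm = 7.6 cm
Current RCF = 1.118 × 10⁻⁵ × 7.6 × (28153)² = 1.118 × 10⁻⁵ × 7.6 × 792,591,409 ≈ 67,344.9 × g
Target RCF = 67,344.9 − 30,000 = 37,344.9 × g
N² = 37,344.9 / (8.4968 × 10⁻⁵) = 439,517,230
N ≈ √439,517,230 ≈ 20,964.7

N₂ ≈ 20960 RPM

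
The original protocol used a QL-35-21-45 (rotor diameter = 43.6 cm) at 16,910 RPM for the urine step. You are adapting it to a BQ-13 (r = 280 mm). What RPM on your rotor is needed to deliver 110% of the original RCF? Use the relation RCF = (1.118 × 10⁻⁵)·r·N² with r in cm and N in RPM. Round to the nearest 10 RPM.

≈ 15650 RPM

Original rotor: r = 43.6 / 2 = 21.8 cm
RCF_original = 1.118 × 10⁻⁵ × 21.8 × (16910)² = 1.118 × 10⁻⁵ × 21.8 × 285,948,100 ≈ 69,692.4 × g
Target RCF = 1.1 × 69,692.4 ≈ 76,661.6 × g
Your rotor: r = 280 mm = 28.0 cm
76,661.6 = 1.118 × 10⁻⁵ × 28 × N²
N² = 76,661.6 / (31.304 × 10⁻⁵) = 244,893,943
N ≈ √244,893,943 ≈ 15,649.1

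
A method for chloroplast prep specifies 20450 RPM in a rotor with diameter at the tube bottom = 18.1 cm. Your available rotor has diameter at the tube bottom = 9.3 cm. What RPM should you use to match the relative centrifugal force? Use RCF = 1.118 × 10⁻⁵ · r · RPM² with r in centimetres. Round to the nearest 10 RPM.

Original rotor: r = 18.1 / 2 = 9.05 cm
RCF = 1.118 × 10⁻⁵ × r × N²
RCF_original = 1.118 × 10⁻⁵ × 9.05 × (20450)² = 1.118 × 10⁻⁵ × 9.05 × 418,202,500 ≈ 42,313.3 × g
Your rotor: r = 9.3 / 2 = 4.65 cm
42,313.3 = 1.118 × 10⁻⁵ × 4.65 × N²
N² = 42,313.3 / (5.1987 × 10⁻⁵) = 813,920,788
N ≈ √813,920,788 ≈ 28,529.3

28530 RPM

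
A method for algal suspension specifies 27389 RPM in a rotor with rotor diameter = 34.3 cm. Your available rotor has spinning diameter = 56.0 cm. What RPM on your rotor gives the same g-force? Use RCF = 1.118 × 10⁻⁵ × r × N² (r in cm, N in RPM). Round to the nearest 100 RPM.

21400 RPM

Original rotor: r = 34.3 / 2 = 17.15 cm
RCF_original = 1.118 × 10⁻⁵ × 17.15 × (27389)² = 1.118 × 10⁻⁵ × 17.15 × 750,157,321 ≈ 143,832.9 × g
Your rotor: r = 56.0 / 2 = 28 cm
143,832.9 = 1.118 × 10⁻⁵ × 28 × N²
N² = 143,832.9 / (31.304 × 10⁻⁵) = 459,471,314
N ≈ √459,471,314 ≈ 21,435.3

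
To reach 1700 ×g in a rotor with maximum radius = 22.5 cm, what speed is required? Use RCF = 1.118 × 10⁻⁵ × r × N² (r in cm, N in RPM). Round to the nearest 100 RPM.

≈ 2600 RPM

RCF = 1.118 × 10⁻⁵ × r × N²
1,700 = 1.118 × 10⁻⁵ × 22.5 × N²
N² = 1,700 / (25.155 × 10⁻⁵) = 6,758,100
N ≈ √6,758,100 ≈ 2,599.6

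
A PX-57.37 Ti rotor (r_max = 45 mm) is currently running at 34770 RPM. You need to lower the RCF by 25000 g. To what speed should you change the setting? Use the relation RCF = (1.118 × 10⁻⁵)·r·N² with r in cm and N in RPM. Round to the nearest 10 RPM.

r = 45 mm = 4.5 cm
Current RCF = 1.118 × 10⁻⁵ × 4.5 × (34770)² = 1.118 × 10⁻⁵ × 4.5 × 1,208,952,900 ≈ 60,822.4 × g
Target RCF = 60,822.4 − 25,000 = 35,822.4 × g
N² = 35,822.4 / (5.031 × 10⁻⁵) = 712,033,393
N ≈ √712,033,393 ≈ 26,684.0

≈ 26680 RPM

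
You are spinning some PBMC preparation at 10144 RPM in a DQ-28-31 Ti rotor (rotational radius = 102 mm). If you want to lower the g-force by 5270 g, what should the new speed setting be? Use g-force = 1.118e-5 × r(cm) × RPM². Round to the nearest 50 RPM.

7550 RPM

r = 102 mm = 10.2 cm
Current RCF = 1.118 × 10⁻⁵ × 10.2 × (10144)² = 1.118 × 10⁻⁵ × 10.2 × 102,900,736 ≈ 11,734.4 × g
Target RCF = 11,734.4 − 5,270 = 6,464.4 × g
N² = 6,464.4 / (11.4036 × 10⁻⁵) = 56,687,362
N ≈ √56,687,362 ≈ 7,529.1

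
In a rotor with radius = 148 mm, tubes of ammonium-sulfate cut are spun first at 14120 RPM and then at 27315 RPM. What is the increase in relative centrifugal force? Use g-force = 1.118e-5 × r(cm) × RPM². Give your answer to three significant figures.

≈ 90500 ×g

r = 148 mm = 14.8 cm
RCF₁ = 1.118 × 10⁻⁵ × 14.8 × (14120)² = 1.118 × 10⁻⁵ × 14.8 × 199,374,400 ≈ 32,989.3 × g
RCF₂ = 1.118 × 10⁻⁵ × 14.8 × (27315)² = 1.118 × 10⁻⁵ × 14.8 × 746,109,225 ≈ 123,454.2 × g
Increase = 123,454.2 − 32,989.3 = 90,464.9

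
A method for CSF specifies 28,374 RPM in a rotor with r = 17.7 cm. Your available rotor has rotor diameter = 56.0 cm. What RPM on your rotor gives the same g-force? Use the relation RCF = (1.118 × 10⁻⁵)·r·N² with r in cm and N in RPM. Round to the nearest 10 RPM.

22560 RPM

RCF_original = 1.118 × 10⁻⁵ × 17.7 × (28374)² = 1.118 × 10⁻⁵ × 17.7 × 805,083,876 ≈ 159,314.8 × g
Your rotor: r = 56.0 / 2 = 28 cm
159,314.8 = 1.118 × 10⁻⁵ × 28 × N²
N² = 159,314.8 / (31.304 × 10⁻⁵) = 508,927,933
N ≈ √508,927,933 ≈ 22,559.4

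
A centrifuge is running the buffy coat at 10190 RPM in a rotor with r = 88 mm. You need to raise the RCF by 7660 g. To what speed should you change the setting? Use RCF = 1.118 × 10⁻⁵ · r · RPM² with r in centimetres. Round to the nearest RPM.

≈ 13479 RPM

r = 88 mm = 8.8 cm
Current RCF = 1.118 × 10⁻⁵ × 8.8 × (10190)² = 1.118 × 10⁻⁵ × 8.8 × 103,836,100 ≈ 10,215.8 × g
Target RCF = 10,215.8 + 7,660 = 17,875.8 × g
N² = 17,875.8 / (9.8384 × 10⁻⁵) = 181,694,178
N ≈ √181,694,178 ≈ 13,479.4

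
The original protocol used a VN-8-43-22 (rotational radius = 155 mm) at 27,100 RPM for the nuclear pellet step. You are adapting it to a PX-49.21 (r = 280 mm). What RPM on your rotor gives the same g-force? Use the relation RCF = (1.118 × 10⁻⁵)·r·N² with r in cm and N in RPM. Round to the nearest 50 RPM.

≈ 20150 RPM

Original rotor: r = 155 mm = 15.5 cm
RCF_original = 1.118 × 10⁻⁵ × 15.5 × (27100)² = 1.118 × 10⁻⁵ × 15.5 × 734,410,000 ≈ 127,265.9 × g
Your rotor: r = 280 mm = 28.0 cm
127,265.9 = 1.118 × 10⁻⁵ × 28 × N²
N² = 127,265.9 / (31.304 × 10⁻⁵) = 406,548,364
N ≈ √406,548,364 ≈ 20,163.0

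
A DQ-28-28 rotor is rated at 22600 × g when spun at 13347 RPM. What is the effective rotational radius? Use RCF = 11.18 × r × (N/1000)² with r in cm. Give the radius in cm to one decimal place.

22600 = 11.18 × r × (13.347)²
r = 22600 / (11.18 × 178.142409) = 22600 / 1991.632 ≈ 11.347 cm

r ≈ 11.3 cm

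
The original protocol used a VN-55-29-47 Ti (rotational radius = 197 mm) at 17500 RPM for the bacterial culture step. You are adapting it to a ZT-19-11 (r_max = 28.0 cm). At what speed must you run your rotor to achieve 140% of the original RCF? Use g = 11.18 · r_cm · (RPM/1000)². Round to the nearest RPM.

Original rotor: r = 197 mm = 19.7 cm
RCF_original = 11.18 × 19.7 × (17.5)² = 11.18 × 19.7 × 306.25 ≈ 67,450.3 × g
Target RCF = 1.4 × 67,450.3 ≈ 94,430.4 × g
94,430.4 = 11.18 × 28 × (N/1000)²
(N/1000)² = 94,430.4 / 313.04 = 301.656
N = 1000 × √301.656 ≈ 17,368.2

≈ 17368 RPM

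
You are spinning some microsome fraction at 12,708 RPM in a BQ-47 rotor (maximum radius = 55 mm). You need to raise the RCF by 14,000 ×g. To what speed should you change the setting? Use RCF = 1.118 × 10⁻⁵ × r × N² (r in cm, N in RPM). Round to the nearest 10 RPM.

19730 RPM

r = 55 mm = 5.5 cm
Current RCF = 1.118 × 10⁻⁵ × 5.5 × (12708)² = 1.118 × 10⁻⁵ × 5.5 × 161,493,264 ≈ 9,930.2 × g
Target RCF = 9,930.2 + 14,000 = 23,930.2 × g
N² = 23,930.2 / (6.149 × 10⁻⁵) = 389,172,223
N ≈ √389,172,223 ≈ 19,727.4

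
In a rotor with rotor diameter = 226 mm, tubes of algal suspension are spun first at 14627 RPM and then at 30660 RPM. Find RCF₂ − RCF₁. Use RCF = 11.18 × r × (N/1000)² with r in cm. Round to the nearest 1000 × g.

r = 226 mm / 2 = 113 mm = 11.3 cm
RCF₁ = 11.18 × 11.3 × (14.627)² = 11.18 × 11.3 × 213.949129 ≈ 27,029 × g
RCF₂ = 11.18 × 11.3 × (30.66)² = 11.18 × 11.3 × 940.0356 ≈ 118,758.5 × g
Increase = 118,758.5 − 27,029 = 91,729.5

92000 × g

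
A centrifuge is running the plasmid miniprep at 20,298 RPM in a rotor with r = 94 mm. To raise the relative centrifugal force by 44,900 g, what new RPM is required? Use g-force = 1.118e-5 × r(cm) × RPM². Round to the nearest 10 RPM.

N₂ ≈ 28970 RPM

r = 94 mm = 9.4 cm
Current RCF = 1.118 × 10⁻⁵ × 9.4 × (20298)² = 1.118 × 10⁻⁵ × 9.4 × 412,008,804 ≈ 43,298.8 × g
Target RCF = 43,298.8 + 44,900 = 88,198.8 × g
N² = 88,198.8 / (10.5092 × 10⁻⁵) = 839,253,226
N ≈ √839,253,226 ≈ 28,969.9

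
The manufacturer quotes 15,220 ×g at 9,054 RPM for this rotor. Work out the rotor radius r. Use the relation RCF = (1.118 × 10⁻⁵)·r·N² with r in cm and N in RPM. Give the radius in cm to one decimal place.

16.6 cm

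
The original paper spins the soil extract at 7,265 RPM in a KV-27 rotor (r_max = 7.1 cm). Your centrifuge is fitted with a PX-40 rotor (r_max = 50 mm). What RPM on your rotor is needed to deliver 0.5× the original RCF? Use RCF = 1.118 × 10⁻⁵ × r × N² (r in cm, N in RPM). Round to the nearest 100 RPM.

RCF = 1.118 × 10⁻⁵ × r × N²
RCF_original = 1.118 × 10⁻⁵ × 7.1 × (7265)² = 1.118 × 10⁻⁵ × 7.1 × 52,780,225 ≈ 4,189.6 × g
Target RCF = 0.5 × 4,189.6 ≈ 2,094.8 × g
Your rotor: r = 50 mm = 5.0 cm
2,094.8 = 1.118 × 10⁻⁵ × 5 × N²
N² = 2,094.8 / (5.59 × 10⁻⁵) = 37,474,061
N ≈ √37,474,061 ≈ 6,121.6

6100 RPM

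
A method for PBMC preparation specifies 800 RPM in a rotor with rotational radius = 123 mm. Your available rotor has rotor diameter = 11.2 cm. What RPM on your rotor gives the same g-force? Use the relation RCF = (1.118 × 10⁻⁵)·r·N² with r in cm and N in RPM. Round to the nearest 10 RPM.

Original rotor: r = 123 mm = 12.3 cm
RCF_original = 1.118 × 10⁻⁵ × 12.3 × (800)² = 1.118 × 10⁻⁵ × 12.3 × 640,000 ≈ 88 × g
Your rotor: r = 11.2 / 2 = 5.6 cm
88 = 1.118 × 10⁻⁵ × 5.6 × N²
N² = 88 / (6.2608 × 10⁻⁵) = 1,405,571
N ≈ √1,405,571 ≈ 1,185.6

≈ 1190 RPM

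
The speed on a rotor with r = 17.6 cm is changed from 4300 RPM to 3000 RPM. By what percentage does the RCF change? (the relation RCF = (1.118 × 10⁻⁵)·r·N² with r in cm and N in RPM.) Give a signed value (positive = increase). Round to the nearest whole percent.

-51%

RCF ∝ N², so the ratio is (3000/4300)² = (0.697674)² = 0.4867.
Change = 0.4867 − 1 = -0.5133 → -51.3%.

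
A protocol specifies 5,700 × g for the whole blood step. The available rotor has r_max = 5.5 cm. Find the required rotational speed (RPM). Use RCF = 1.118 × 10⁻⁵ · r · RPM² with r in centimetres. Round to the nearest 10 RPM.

9630 RPM

5,700 = 1.118 × 10⁻⁵ × 5.5 × N²
N² = 5,700 / (6.149 × 10⁻⁵) = 92,698,000
N ≈ √92,698,000 ≈ 9,628.0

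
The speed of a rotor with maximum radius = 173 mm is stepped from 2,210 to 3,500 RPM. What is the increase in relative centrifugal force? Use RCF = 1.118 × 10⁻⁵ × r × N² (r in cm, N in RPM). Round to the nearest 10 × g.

r = 173 mm = 17.3 cm
RCF₁ = 1.118 × 10⁻⁵ × 17.3 × (2210)² = 1.118 × 10⁻⁵ × 17.3 × 4,884,100 ≈ 944.7 × g
RCF₂ = 1.118 × 10⁻⁵ × 17.3 × (3500)² = 1.118 × 10⁻⁵ × 17.3 × 12,250,000 ≈ 2,369.3 × g
Increase = 2,369.3 − 944.7 = 1,424.6

≈ 1420 × g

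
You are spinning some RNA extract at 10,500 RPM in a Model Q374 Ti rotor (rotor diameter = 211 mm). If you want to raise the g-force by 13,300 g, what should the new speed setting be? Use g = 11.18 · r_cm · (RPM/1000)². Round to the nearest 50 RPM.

r = 211 mm / 2 = 105.5 mm = 10.55 cm
Current RCF = 11.18 × 10.55 × (10.5)² = 11.18 × 10.55 × 110.25 ≈ 13,003.9 × g
Target RCF = 13,003.9 + 13,300 = 26,303.9 × g
(N/1000)² = 26,303.9 / 117.949 = 223.0108
N = 1000 × √223.0108 ≈ 14,933.5

N₂ ≈ 14950 RPM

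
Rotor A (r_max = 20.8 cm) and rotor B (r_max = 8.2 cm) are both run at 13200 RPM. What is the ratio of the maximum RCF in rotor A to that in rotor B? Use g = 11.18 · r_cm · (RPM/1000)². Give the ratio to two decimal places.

2.54

At fixed N, RCF ∝ r, so RCF_A/RCF_B = r_A/r_B = 20.8 / 8.2 = 2.5366.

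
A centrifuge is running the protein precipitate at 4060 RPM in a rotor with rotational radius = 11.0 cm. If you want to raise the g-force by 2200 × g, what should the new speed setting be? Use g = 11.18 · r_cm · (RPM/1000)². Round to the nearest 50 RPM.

5850 RPM

Current RCF = 11.18 × 11 × (4.06)² = 11.18 × 11 × 16.4836 ≈ 2,027.2 × g
Target RCF = 2,027.2 + 2,200 = 4,227.2 × g
(N/1000)² = 4,227.2 / 122.98 = 34.37307
N = 1000 × √34.37307 ≈ 5,862.9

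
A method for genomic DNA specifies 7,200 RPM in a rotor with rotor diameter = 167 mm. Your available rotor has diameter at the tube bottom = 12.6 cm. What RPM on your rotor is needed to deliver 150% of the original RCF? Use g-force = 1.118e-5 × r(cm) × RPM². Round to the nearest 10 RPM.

≈ 10150 RPM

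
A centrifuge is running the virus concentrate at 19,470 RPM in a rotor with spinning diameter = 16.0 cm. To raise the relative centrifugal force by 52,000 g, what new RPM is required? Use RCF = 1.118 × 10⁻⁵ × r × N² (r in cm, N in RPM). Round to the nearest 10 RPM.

30990 RPM

r = 16.0 / 2 = 8 cm
Current RCF = 1.118 × 10⁻⁵ × 8 × (19470)² = 1.118 × 10⁻⁵ × 8 × 379,080,900 ≈ 33,905 × g
Target RCF = 33,905 + 52,000 = 85,905 × g
N² = 85,905 / (8.944 × 10⁻⁵) = 960,476,297
N ≈ √960,476,297 ≈ 30,991.6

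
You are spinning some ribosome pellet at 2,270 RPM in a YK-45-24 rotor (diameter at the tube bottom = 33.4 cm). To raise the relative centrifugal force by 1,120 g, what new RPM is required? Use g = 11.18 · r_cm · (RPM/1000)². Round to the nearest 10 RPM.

r = 33.4 / 2 = 16.7 cm
Current RCF = 11.18 × 16.7 × (2.27)² = 11.18 × 16.7 × 5.1529 ≈ 962.1 × g
Target RCF = 962.1 + 1,120 = 2,082.1 × g
(N/1000)² = 2,082.1 / 186.706 = 11.15176
N = 1000 × √11.15176 ≈ 3,339.4

N₂ ≈ 3340 RPM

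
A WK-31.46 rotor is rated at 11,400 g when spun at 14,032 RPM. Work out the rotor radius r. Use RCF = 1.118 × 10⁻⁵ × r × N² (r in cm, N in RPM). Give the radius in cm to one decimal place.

RCF = 1.118 × 10⁻⁵ × r × N²
11400 = 1.118 × 10⁻⁵ × r × (14032)²
r = 11400 / (1.118 × 10⁻⁵ × 196,897,024) = 11400 / 2201.309 ≈ 5.179 cm

r ≈ 5.2 cm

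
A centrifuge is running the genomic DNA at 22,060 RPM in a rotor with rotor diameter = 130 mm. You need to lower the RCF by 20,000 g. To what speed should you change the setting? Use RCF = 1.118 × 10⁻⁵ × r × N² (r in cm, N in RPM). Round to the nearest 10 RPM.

N₂ ≈ 14540 RPM

r = 130 mm / 2 = 65 mm = 6.5 cm
Current RCF = 1.118 × 10⁻⁵ × 6.5 × (22060)² = 1.118 × 10⁻⁵ × 6.5 × 486,643,600 ≈ 35,364.4 × g
Target RCF = 35,364.4 − 20,000 = 15,364.4 × g
N² = 15,364.4 / (7.267 × 10⁻⁵) = 211,426,999
N ≈ √211,426,999 ≈ 14,540.5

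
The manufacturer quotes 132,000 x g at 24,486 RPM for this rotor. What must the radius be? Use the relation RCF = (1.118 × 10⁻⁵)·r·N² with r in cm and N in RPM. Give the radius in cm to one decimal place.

≈ 19.7 cm

RCF = 1.118 × 10⁻⁵ × r × N²
132000 = 1.118 × 10⁻⁵ × r × (24486)²
r = 132000 / (1.118 × 10⁻⁵ × 599,564,196) = 132000 / 6703.128 ≈ 19.692 cm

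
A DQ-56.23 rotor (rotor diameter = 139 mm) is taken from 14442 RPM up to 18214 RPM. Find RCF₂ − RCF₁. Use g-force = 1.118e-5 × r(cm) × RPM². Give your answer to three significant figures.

9570 × g

r = 139 mm / 2 = 69.5 mm = 6.95 cm
RCF₁ = 1.118 × 10⁻⁵ × 6.95 × (14442)² = 1.118 × 10⁻⁵ × 6.95 × 208,571,364 ≈ 16,206.2 × g
RCF₂ = 1.118 × 10⁻⁵ × 6.95 × (18214)² = 1.118 × 10⁻⁵ × 6.95 × 331,749,796 ≈ 25,777.3 × g
Increase = 25,777.3 − 16,206.2 = 9,571.1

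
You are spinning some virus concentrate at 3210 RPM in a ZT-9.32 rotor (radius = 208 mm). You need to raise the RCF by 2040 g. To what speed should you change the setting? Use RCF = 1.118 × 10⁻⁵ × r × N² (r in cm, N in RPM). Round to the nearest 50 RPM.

r = 208 mm = 20.8 cm
Current RCF = 1.118 × 10⁻⁵ × 20.8 × (3210)² = 1.118 × 10⁻⁵ × 20.8 × 10,304,100 ≈ 2,396.2 × g
Target RCF = 2,396.2 + 2,040 = 4,436.2 × g
N² = 4,436.2 / (23.2544 × 10⁻⁵) = 19,076,820
N ≈ √19,076,820 ≈ 4,367.7

N₂ ≈ 4350 RPM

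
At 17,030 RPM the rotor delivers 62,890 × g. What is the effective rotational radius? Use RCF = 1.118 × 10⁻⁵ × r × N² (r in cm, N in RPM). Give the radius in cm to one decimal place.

≈ 19.4 cm

62890 = 1.118 × 10⁻⁵ × r × (17030)²
r = 62890 / (1.118 × 10⁻⁵ × 290,020,900) = 62890 / 3242.434 ≈ 19.396 cm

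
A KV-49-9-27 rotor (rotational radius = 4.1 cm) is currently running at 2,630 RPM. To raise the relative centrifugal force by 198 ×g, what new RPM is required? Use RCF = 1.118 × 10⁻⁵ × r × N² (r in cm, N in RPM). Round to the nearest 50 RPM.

Current RCF = 1.118 × 10⁻⁵ × 4.1 × (2630)² = 1.118 × 10⁻⁵ × 4.1 × 6,916,900 ≈ 317.1 × g
Target RCF = 317.1 + 198 = 515.1 × g
N² = 515.1 / (4.5838 × 10⁻⁵) = 11,237,401
N ≈ √11,237,401 ≈ 3,352.2

N₂ ≈ 3350 RPM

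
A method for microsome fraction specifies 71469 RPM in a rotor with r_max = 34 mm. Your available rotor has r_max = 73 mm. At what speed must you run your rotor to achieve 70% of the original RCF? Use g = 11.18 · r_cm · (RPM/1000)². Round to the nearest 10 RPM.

Original rotor: r = 34 mm = 3.4 cm
RCF_original = 11.18 × 3.4 × (71.469)² = 11.18 × 3.4 × 5,107.817961 ≈ 194,158.4 × g
Target RCF = 0.7 × 194,158.4 ≈ 135,910.9 × g
Your rotor: r = 73 mm = 7.3 cm
135,910.9 = 11.18 × 7.3 × (N/1000)²
(N/1000)² = 135,910.9 / 81.614 = 1665.289
N = 1000 × √1665.289 ≈ 40,808.0

≈ 40810 RPM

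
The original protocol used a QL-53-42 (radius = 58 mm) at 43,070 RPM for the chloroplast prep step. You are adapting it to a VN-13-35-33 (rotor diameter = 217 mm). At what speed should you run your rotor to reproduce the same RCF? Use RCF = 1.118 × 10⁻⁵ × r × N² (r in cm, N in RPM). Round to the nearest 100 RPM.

Original rotor: r = 58 mm = 5.8 cm
RCF_original = 1.118 × 10⁻⁵ × 5.8 × (43070)² = 1.118 × 10⁻⁵ × 5.8 × 1,855,024,900 ≈ 120,287.2 × g
Your rotor: r = 217 mm / 2 = 108.5 mm = 10.85 cm
120,287.2 = 1.118 × 10⁻⁵ × 10.85 × N²
N² = 120,287.2 / (12.1303 × 10⁻⁵) = 991,625,928
N ≈ √991,625,928 ≈ 31,490.1

31500 RPM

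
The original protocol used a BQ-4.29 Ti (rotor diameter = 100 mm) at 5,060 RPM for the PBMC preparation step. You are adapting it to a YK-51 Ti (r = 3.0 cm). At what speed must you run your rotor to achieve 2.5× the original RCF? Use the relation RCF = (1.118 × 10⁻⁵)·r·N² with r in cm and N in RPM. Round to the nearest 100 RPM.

Original rotor: r = 100 mm / 2 = 50 mm = 5 cm
RCF = 1.118 × 10⁻⁵ × r × N²
RCF_original = 1.118 × 10⁻⁵ × 5 × (5060)² = 1.118 × 10⁻⁵ × 5 × 25,603,600 ≈ 1,431.2 × g
Target RCF = 2.5 × 1,431.2 ≈ 3,578 × g
3,578 = 1.118 × 10⁻⁵ × 3 × N²
N² = 3,578 / (3.354 × 10⁻⁵) = 106,678,593
N ≈ √106,678,593 ≈ 10,328.5

≈ 10300 RPM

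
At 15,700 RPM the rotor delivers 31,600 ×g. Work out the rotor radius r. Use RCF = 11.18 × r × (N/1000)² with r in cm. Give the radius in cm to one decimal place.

r ≈ 11.5 cm

31600 = 11.18 × r × (15.7)²
r = 31600 / (11.18 × 246.49) = 31600 / 2755.758 ≈ 11.467 cm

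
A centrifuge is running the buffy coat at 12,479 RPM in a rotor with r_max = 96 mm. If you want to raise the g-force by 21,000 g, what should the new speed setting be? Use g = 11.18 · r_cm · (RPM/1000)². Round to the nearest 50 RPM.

r = 96 mm = 9.6 cm
Current RCF = 11.18 × 9.6 × (12.479)² = 11.18 × 9.6 × 155.725441 ≈ 16,713.7 × g
Target RCF = 16,713.7 + 21,000 = 37,713.7 × g
(N/1000)² = 37,713.7 / 107.328 = 351.3873
N = 1000 × √351.3873 ≈ 18,745.3

N₂ ≈ 18750 RPM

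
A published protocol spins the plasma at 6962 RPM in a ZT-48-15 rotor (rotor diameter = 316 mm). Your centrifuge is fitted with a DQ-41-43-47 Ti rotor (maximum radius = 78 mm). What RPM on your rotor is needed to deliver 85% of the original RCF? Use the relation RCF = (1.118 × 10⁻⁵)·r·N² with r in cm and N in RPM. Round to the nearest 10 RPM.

9140 RPM

Original rotor: r = 316 mm / 2 = 158 mm = 15.8 cm
RCF_original = 1.118 × 10⁻⁵ × 15.8 × (6962)² = 1.118 × 10⁻⁵ × 15.8 × 48,469,444 ≈ 8,561.8 × g
Target RCF = 0.85 × 8,561.8 ≈ 7,277.5 × g
Your rotor: r = 78 mm = 7.8 cm
7,277.5 = 1.118 × 10⁻⁵ × 7.8 × N²
N² = 7,277.5 / (8.7204 × 10⁻⁵) = 83,453,741
N ≈ √83,453,741 ≈ 9,135.3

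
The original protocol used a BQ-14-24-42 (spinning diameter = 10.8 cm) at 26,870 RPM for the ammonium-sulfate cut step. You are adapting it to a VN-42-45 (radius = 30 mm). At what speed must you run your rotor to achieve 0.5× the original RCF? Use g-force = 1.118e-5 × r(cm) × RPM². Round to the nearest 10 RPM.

≈ 25490 RPM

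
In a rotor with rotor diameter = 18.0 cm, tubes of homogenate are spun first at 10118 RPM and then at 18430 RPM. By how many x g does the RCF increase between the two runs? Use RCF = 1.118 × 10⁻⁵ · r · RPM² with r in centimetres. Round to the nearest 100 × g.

≈ 23900 x g

r = 18.0 / 2 = 9 cm
RCF₁ = 1.118 × 10⁻⁵ × 9 × (10118)² = 1.118 × 10⁻⁵ × 9 × 102,373,924 ≈ 10,300.9 × g
RCF₂ = 1.118 × 10⁻⁵ × 9 × (18430)² = 1.118 × 10⁻⁵ × 9 × 339,664,900 ≈ 34,177.1 × g
Increase = 34,177.1 − 10,300.9 = 23,876.2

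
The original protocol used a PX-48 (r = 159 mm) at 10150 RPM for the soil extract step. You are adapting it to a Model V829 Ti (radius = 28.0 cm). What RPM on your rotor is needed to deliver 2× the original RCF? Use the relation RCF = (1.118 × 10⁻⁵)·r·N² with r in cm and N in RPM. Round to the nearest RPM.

≈ 10817 RPM

Original rotor: r = 159 mm = 15.9 cm
RCF = 1.118 × 10⁻⁵ × r × N²
RCF_original = 1.118 × 10⁻⁵ × 15.9 × (10150)² = 1.118 × 10⁻⁵ × 15.9 × 103,022,500 ≈ 18,313.5 × g
Target RCF = 2 × 18,313.5 ≈ 36,627 × g
36,627 = 1.118 × 10⁻⁵ × 28 × N²
N² = 36,627 / (31.304 × 10⁻⁵) = 117,004,217
N ≈ √117,004,217 ≈ 10,816.8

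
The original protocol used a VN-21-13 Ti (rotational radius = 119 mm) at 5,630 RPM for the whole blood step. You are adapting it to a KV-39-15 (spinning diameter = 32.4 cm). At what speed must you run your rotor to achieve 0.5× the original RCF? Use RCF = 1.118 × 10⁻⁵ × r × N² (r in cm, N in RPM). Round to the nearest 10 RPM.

Original rotor: r = 119 mm = 11.9 cm
RCF = 1.118 × 10⁻⁵ × r × N²
RCF_original = 1.118 × 10⁻⁵ × 11.9 × (5630)² = 1.118 × 10⁻⁵ × 11.9 × 31,696,900 ≈ 4,217 × g
Target RCF = 0.5 × 4,217 ≈ 2,108.5 × g
Your rotor: r = 32.4 / 2 = 16.2 cm
2,108.5 = 1.118 × 10⁻⁵ × 16.2 × N²
N² = 2,108.5 / (18.1116 × 10⁻⁵) = 11,641,710
N ≈ √11,641,710 ≈ 3,412.0

≈ 3410 RPM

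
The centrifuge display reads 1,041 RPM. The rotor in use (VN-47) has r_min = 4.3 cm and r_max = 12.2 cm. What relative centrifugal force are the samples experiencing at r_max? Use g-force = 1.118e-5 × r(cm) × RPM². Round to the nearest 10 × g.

≈ 150 ×g

Use r_max = 12.2 cm.
RCF = 1.118 × 10⁻⁵ × 12.2 × (1041)² = 1.118 × 10⁻⁵ × 12.2 × 1,083,681 ≈ 147.8 × g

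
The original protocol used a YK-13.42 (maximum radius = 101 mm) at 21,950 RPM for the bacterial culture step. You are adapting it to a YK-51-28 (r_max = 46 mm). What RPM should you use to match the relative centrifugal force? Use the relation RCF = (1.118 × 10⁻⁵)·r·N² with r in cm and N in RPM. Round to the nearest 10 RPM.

Original rotor: r = 101 mm = 10.1 cm
RCF = 1.118 × 10⁻⁵ × r × N²
RCF_original = 1.118 × 10⁻⁵ × 10.1 × (21950)² = 1.118 × 10⁻⁵ × 10.1 × 481,802,500 ≈ 54,404.2 × g
Your rotor: r = 46 mm = 4.6 cm
54,404.2 = 1.118 × 10⁻⁵ × 4.6 × N²
N² = 54,404.2 / (5.1428 × 10⁻⁵) = 1,057,871,199
N ≈ √1,057,871,199 ≈ 32,524.9

≈ 32520 RPM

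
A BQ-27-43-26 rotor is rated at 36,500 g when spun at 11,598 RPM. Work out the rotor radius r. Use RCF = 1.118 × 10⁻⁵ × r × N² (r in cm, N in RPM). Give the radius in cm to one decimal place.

RCF = 1.118 × 10⁻⁵ × r × N²
36500 = 1.118 × 10⁻⁵ × r × (11598)²
r = 36500 / (1.118 × 10⁻⁵ × 134,513,604) = 36500 / 1503.862 ≈ 24.271 cm

≈ 24.3 cm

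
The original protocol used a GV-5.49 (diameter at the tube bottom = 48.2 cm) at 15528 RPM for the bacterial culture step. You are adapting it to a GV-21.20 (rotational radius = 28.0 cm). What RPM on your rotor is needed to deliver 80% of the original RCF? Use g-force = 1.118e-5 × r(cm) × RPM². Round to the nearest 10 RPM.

Original rotor: r = 48.2 / 2 = 24.1 cm
RCF_original = 1.118 × 10⁻⁵ × 24.1 × (15528)² = 1.118 × 10⁻⁵ × 24.1 × 241,118,784 ≈ 64,966.6 × g
Target RCF = 0.8 × 64,966.6 ≈ 51,973.3 × g
51,973.3 = 1.118 × 10⁻⁵ × 28 × N²
N² = 51,973.3 / (31.304 × 10⁻⁵) = 166,027,664
N ≈ √166,027,664 ≈ 12,885.2

12890 RPM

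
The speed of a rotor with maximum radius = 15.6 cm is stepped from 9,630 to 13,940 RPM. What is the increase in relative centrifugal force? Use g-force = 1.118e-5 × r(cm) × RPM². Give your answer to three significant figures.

RCF₁ = 1.118 × 10⁻⁵ × 15.6 × (9630)² = 1.118 × 10⁻⁵ × 15.6 × 92,736,900 ≈ 16,174.1 × g
RCF₂ = 1.118 × 10⁻⁵ × 15.6 × (13940)² = 1.118 × 10⁻⁵ × 15.6 × 194,323,600 ≈ 33,891.6 × g
Increase = 33,891.6 − 16,174.1 = 17,717.5

17700 x g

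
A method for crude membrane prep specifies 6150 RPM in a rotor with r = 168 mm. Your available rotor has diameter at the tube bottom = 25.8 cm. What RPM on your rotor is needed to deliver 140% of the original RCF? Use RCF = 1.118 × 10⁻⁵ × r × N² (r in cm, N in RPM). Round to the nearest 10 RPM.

Original rotor: r = 168 mm = 16.8 cm
RCF_original = 1.118 × 10⁻⁵ × 16.8 × (6150)² = 1.118 × 10⁻⁵ × 16.8 × 37,822,500 ≈ 7,104 × g
Target RCF = 1.4 × 7,104 ≈ 9,945.6 × g
Your rotor: r = 25.8 / 2 = 12.9 cm
9,945.6 = 1.118 × 10⁻⁵ × 12.9 × N²
N² = 9,945.6 / (14.4222 × 10⁻⁵) = 68,960,353
N ≈ √68,960,353 ≈ 8,304.2

8300 RPM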